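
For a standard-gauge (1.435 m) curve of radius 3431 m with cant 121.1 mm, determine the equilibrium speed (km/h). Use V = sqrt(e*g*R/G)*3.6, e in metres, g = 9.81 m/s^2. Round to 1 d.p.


Convert cant: e = 121.1 mm = 0.1211 m
V_ms = sqrt(0.1211 * 9.81 * 3431 / 1.435)
V_ms = sqrt(2840.416112) = 53.2956 m/s
V = 53.2956 * 3.6 = 191.9 km/h

191.9


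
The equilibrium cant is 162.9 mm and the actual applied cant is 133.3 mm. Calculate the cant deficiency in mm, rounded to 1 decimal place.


Cant deficiency = equilibrium cant - actual cant
CD = 162.9 - 133.3
CD = 29.6 mm

29.6


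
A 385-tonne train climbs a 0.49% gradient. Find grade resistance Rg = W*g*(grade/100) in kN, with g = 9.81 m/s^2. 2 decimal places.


Rg = W * 9.81 * grade / 100
Rg = 385 * 9.81 * 0.49 / 100
Rg = 3776.85 * 0.0049
Rg = 18.51 kN

18.51


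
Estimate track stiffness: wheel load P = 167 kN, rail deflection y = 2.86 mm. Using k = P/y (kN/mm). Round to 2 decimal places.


Track stiffness k = P / y
k = 167 / 2.86
k = 58.39 kN/mm

58.39


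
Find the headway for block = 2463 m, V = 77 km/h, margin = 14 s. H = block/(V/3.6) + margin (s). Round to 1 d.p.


V = 77 / 3.6 = 21.3889 m/s
Block traversal time = 2463 / 21.3889 = 115.1532 s
Headway = 115.1532 + 14
Headway = 129.2 s

129.2


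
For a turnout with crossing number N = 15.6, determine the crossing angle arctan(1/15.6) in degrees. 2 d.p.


1/N = 1/15.6 = 0.064103
angle = arctan(0.064103) = 0.064015 rad
angle = 0.064015 * 180/pi = 3.67 degrees

3.67


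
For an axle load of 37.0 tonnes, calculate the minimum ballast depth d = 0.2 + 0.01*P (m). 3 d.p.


d = 0.2 + 0.01 * 37.0
d = 0.2 + 0.37
d = 0.570 m

0.570


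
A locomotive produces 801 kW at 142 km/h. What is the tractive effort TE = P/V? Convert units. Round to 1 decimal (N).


Convert: P = 801 kW = 801000 W
V = 142 / 3.6 = 39.4444 m/s
TE = 801000 / 39.4444
TE = 20307.0 N

20307.0


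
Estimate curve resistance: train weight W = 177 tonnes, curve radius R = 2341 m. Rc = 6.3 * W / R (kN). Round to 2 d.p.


Rc = 6.3 * W / R
Rc = 6.3 * 177 / 2341
Rc = 1115.1 / 2341
Rc = 0.48 kN

0.48


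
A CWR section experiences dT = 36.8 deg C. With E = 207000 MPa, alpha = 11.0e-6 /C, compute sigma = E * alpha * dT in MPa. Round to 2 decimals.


sigma = E * alpha * dT
sigma = 207000 * 11.0e-6 * 36.8
sigma = 2.277 * 36.8
sigma = 83.79 MPa

83.79


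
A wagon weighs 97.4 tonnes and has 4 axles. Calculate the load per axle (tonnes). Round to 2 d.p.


Load per axle = total weight / number of axles
Load = 97.4 / 4
Load = 24.35 tonnes

24.35


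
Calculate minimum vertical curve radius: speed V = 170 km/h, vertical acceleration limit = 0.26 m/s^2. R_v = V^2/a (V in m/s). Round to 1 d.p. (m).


Convert speed: V = 170 / 3.6 = 47.2222 m/s
V^2 = 2229.9383 m^2/s^2
R_v = 2229.9383 / 0.26
R_v = 8576.7 m

8576.7


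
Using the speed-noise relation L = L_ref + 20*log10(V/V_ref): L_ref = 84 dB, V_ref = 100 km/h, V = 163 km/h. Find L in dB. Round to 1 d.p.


V/V_ref = 163 / 100 = 1.63
log10(1.63) = 0.212188
20 * 0.212188 = 4.2438
L = 84 + 4.2438 = 88.2 dB

88.2


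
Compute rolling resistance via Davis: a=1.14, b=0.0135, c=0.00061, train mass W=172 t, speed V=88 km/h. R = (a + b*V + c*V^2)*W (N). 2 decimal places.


b*V = 0.0135 * 88 = 1.188
c*V^2 = 0.00061 * 7744 = 4.72384
R_per_t = 1.14 + 1.188 + 4.72384 = 7.05184 N/t
R_total = 7.05184 * 172 = 1212.92 N

1212.92


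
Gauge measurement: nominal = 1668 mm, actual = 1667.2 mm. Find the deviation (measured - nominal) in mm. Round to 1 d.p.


Deviation = measured - nominal
Deviation = 1667.2 - 1668
Deviation = -0.8 mm

-0.8


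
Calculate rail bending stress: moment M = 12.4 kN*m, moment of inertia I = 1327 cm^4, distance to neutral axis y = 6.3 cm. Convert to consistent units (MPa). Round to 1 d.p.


Convert units:
M = 12.4 kN*m = 12400000 N*mm
y = 6.3 cm = 63 mm
I = 1327 cm^4 = 13270000 mm^4
sigma = 12400000 * 63 / 13270000
sigma = 58.9 MPa

58.9


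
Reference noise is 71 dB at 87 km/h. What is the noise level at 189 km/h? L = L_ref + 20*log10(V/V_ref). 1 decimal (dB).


V/V_ref = 189 / 87 = 2.172414
log10(2.172414) = 0.336943
20 * 0.336943 = 6.7389
L = 71 + 6.7389 = 77.7 dB

77.7


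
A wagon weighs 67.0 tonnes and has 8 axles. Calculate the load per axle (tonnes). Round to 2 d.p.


Load per axle = total weight / number of axles
Load = 67.0 / 8
Load = 8.38 tonnes

8.38


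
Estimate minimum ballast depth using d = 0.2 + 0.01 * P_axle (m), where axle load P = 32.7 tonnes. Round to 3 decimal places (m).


d = 0.2 + 0.01 * 32.7
d = 0.2 + 0.327
d = 0.527 m

0.527


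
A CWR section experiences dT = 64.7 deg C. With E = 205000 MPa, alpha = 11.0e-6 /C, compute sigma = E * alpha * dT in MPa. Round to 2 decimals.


sigma = E * alpha * dT
sigma = 205000 * 11.0e-6 * 64.7
sigma = 2.255 * 64.7
sigma = 145.90 MPa

145.90


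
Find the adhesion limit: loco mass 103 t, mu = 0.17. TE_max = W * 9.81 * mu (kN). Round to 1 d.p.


TE_max = W * g * mu
TE_max = 103 * 9.81 * 0.17
TE_max = 1010.43 * 0.17
TE_max = 171.8 kN

171.8


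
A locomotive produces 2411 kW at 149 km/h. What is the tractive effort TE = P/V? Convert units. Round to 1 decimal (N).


Convert: P = 2411 kW = 2411000 W
V = 149 / 3.6 = 41.3889 m/s
TE = 2411000 / 41.3889
TE = 58252.3 N

58252.3


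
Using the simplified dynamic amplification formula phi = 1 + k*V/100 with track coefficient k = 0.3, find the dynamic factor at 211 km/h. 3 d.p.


phi = 1 + k * V / 100
phi = 1 + 0.3 * 211 / 100
phi = 1 + 0.633
phi = 1.633

1.633


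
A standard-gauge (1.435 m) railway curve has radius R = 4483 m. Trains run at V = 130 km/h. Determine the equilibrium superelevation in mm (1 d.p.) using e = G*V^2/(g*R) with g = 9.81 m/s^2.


Convert speed: V = 130 / 3.6 = 36.1111 m/s
Apply formula: e = 1.435 * 36.1111^2 / (9.81 * 4483)
e = 1.435 * 1304.0123 / 43978.23
e = 0.04255 m = 42.5 mm

42.5


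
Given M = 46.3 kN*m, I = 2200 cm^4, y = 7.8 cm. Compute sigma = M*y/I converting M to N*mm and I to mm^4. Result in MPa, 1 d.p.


Convert units:
M = 46.3 kN*m = 46300000 N*mm
y = 7.8 cm = 78 mm
I = 2200 cm^4 = 22000000 mm^4
sigma = 46300000 * 78 / 22000000
sigma = 164.2 MPa

164.2


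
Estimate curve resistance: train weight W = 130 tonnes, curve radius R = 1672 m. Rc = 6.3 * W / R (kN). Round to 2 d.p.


Rc = 6.3 * W / R
Rc = 6.3 * 130 / 1672
Rc = 819.0 / 1672
Rc = 0.49 kN

0.49


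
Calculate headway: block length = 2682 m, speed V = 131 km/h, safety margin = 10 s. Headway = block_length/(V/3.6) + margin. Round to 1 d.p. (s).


V = 131 / 3.6 = 36.3889 m/s
Block traversal time = 2682 / 36.3889 = 73.7038 s
Headway = 73.7038 + 10
Headway = 83.7 s

83.7


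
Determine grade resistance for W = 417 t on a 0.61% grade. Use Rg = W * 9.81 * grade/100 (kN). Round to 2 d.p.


Rg = W * 9.81 * grade / 100
Rg = 417 * 9.81 * 0.61 / 100
Rg = 4090.77 * 0.0061
Rg = 24.95 kN

24.95


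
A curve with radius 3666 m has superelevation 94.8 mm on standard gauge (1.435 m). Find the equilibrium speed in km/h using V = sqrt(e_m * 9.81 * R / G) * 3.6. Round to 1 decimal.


Convert cant: e = 94.8 mm = 0.0948 m
V_ms = sqrt(0.0948 * 9.81 * 3666 / 1.435)
V_ms = sqrt(2375.843908) = 48.7426 m/s
V = 48.7426 * 3.6 = 175.5 km/h

175.5


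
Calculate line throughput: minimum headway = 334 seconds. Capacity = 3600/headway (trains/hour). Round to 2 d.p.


Capacity = 3600 / headway
Capacity = 3600 / 334
Capacity = 10.78 trains/hour

10.78


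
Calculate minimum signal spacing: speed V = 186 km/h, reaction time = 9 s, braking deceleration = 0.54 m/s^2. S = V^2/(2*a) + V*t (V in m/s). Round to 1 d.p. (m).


V = 186 / 3.6 = 51.6667 m/s
Braking distance = 51.6667^2 / (2*0.54) = 2471.7078 m
Sighting distance = 51.6667 * 9 = 465.0 m
S = 2471.7078 + 465.0 = 2936.7 m

2936.7


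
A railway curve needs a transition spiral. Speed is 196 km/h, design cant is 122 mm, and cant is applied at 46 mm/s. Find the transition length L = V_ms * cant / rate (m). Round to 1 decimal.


Convert speed: V = 196 / 3.6 = 54.4444 m/s
L = 54.4444 * 122 / 46
L = 6642.2222 / 46
L = 144.4 m

144.4


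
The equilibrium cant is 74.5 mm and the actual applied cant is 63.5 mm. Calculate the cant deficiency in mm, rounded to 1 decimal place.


Cant deficiency = equilibrium cant - actual cant
CD = 74.5 - 63.5
CD = 11.0 mm

11.0


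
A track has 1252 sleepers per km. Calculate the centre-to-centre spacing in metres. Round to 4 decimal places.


Spacing = 1000 m / number of sleepers
Spacing = 1000 / 1252
Spacing = 0.7987 m

0.7987


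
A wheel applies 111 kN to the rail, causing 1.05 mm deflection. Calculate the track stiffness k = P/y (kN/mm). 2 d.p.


Track stiffness k = P / y
k = 111 / 1.05
k = 105.71 kN/mm

105.71


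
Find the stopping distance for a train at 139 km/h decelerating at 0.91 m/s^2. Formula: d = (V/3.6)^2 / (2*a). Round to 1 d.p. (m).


Convert speed: V = 139 / 3.6 = 38.6111 m/s
V^2 = 1490.8179
d = 1490.8179 / (2 * 0.91)
d = 1490.8179 / 1.82
d = 819.1 m

819.1


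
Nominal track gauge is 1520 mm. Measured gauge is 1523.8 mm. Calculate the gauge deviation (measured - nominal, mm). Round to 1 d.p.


Deviation = measured - nominal
Deviation = 1523.8 - 1520
Deviation = 3.8 mm

3.8


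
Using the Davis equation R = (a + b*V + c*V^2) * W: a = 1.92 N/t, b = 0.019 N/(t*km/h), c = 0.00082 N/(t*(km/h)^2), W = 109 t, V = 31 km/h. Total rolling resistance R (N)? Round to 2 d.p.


b*V = 0.019 * 31 = 0.589
c*V^2 = 0.00082 * 961 = 0.78802
R_per_t = 1.92 + 0.589 + 0.78802 = 3.29702 N/t
R_total = 3.29702 * 109 = 359.38 N

359.38


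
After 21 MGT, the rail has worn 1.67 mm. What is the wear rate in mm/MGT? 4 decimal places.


Wear rate = total wear / cumulative tonnage
Rate = 1.67 / 21
Rate = 0.0795 mm/MGT

0.0795


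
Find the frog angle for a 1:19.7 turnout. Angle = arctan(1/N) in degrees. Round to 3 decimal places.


1/N = 1/19.7 = 0.050761
angle = arctan(0.050761) = 0.050718 rad
angle = 0.050718 * 180/pi = 2.906 degrees

2.906


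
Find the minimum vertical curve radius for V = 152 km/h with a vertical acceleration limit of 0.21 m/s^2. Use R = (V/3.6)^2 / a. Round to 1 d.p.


Convert speed: V = 152 / 3.6 = 42.2222 m/s
V^2 = 1782.716 m^2/s^2
R_v = 1782.716 / 0.21
R_v = 8489.1 m

8489.1


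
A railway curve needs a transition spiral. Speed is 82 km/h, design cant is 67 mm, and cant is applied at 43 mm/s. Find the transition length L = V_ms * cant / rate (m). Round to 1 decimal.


Convert speed: V = 82 / 3.6 = 22.7778 m/s
L = 22.7778 * 67 / 43
L = 1526.1111 / 43
L = 35.5 m

35.5


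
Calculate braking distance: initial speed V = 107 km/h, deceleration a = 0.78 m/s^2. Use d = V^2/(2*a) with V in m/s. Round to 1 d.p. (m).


Convert speed: V = 107 / 3.6 = 29.7222 m/s
V^2 = 883.4105
d = 883.4105 / (2 * 0.78)
d = 883.4105 / 1.56
d = 566.3 m

566.3


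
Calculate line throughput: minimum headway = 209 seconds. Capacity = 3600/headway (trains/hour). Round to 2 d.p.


Capacity = 3600 / headway
Capacity = 3600 / 209
Capacity = 17.22 trains/hour

17.22


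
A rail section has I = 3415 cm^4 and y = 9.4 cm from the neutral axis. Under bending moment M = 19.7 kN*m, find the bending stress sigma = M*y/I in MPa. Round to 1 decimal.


Convert units:
M = 19.7 kN*m = 19700000 N*mm
y = 9.4 cm = 94 mm
I = 3415 cm^4 = 34150000 mm^4
sigma = 19700000 * 94 / 34150000
sigma = 54.2 MPa

54.2


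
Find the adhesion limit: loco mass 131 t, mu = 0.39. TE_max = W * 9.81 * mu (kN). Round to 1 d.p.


TE_max = W * g * mu
TE_max = 131 * 9.81 * 0.39
TE_max = 1285.11 * 0.39
TE_max = 501.2 kN

501.2


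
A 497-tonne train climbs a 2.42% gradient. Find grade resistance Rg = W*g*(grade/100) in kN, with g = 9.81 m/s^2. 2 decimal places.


Rg = W * 9.81 * grade / 100
Rg = 497 * 9.81 * 2.42 / 100
Rg = 4875.57 * 0.0242
Rg = 117.99 kN

117.99


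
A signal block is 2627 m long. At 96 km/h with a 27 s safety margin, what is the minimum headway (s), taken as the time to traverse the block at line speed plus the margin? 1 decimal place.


V = 96 / 3.6 = 26.6667 m/s
Block traversal time = 2627 / 26.6667 = 98.5125 s
Headway = 98.5125 + 27
Headway = 125.5 s

125.5


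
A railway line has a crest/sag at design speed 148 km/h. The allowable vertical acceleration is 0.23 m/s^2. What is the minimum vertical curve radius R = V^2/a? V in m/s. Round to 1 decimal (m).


Convert speed: V = 148 / 3.6 = 41.1111 m/s
V^2 = 1690.1235 m^2/s^2
R_v = 1690.1235 / 0.23
R_v = 7348.4 m

7348.4


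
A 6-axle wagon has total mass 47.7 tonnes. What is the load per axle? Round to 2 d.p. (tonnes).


Load per axle = total weight / number of axles
Load = 47.7 / 6
Load = 7.95 tonnes

7.95


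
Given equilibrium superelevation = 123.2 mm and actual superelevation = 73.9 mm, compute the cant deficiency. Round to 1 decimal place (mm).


Cant deficiency = equilibrium cant - actual cant
CD = 123.2 - 73.9
CD = 49.3 mm

49.3


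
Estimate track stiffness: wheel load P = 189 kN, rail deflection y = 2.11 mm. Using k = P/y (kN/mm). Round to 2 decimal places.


Track stiffness k = P / y
k = 189 / 2.11
k = 89.57 kN/mm

89.57


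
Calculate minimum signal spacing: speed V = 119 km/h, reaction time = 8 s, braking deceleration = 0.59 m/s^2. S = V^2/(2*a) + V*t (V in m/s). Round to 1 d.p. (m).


V = 119 / 3.6 = 33.0556 m/s
Braking distance = 33.0556^2 / (2*0.59) = 925.9913 m
Sighting distance = 33.0556 * 8 = 264.4444 m
S = 925.9913 + 264.4444 = 1190.4 m

1190.4


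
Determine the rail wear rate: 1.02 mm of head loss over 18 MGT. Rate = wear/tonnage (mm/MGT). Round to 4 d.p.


Wear rate = total wear / cumulative tonnage
Rate = 1.02 / 18
Rate = 0.0567 mm/MGT

0.0567


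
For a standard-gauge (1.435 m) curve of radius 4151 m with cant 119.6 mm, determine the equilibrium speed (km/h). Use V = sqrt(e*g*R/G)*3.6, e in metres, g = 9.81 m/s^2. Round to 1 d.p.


Convert cant: e = 119.6 mm = 0.1196 m
V_ms = sqrt(0.1196 * 9.81 * 4151 / 1.435)
V_ms = sqrt(3393.915454) = 58.2573 m/s
V = 58.2573 * 3.6 = 209.7 km/h

209.7


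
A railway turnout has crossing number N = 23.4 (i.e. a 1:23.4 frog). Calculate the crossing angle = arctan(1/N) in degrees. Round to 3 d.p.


1/N = 1/23.4 = 0.042735
angle = arctan(0.042735) = 0.042709 rad
angle = 0.042709 * 180/pi = 2.447 degrees

2.447


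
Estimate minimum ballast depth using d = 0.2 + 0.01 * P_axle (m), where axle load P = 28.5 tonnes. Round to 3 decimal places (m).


d = 0.2 + 0.01 * 28.5
d = 0.2 + 0.285
d = 0.485 m

0.485


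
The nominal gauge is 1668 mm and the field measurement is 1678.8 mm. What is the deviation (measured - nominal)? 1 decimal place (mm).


Deviation = measured - nominal
Deviation = 1678.8 - 1668
Deviation = 10.8 mm

10.8


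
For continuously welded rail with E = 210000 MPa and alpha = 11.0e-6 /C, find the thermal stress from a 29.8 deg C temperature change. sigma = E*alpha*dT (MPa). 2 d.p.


sigma = E * alpha * dT
sigma = 210000 * 11.0e-6 * 29.8
sigma = 2.31 * 29.8
sigma = 68.84 MPa

68.84


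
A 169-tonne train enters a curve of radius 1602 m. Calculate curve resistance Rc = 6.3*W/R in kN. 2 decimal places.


Rc = 6.3 * W / R
Rc = 6.3 * 169 / 1602
Rc = 1064.7 / 1602
Rc = 0.66 kN

0.66


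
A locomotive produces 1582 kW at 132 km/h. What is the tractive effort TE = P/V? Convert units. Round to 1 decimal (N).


Convert: P = 1582 kW = 1582000 W
V = 132 / 3.6 = 36.6667 m/s
TE = 1582000 / 36.6667
TE = 43145.5 N

43145.5


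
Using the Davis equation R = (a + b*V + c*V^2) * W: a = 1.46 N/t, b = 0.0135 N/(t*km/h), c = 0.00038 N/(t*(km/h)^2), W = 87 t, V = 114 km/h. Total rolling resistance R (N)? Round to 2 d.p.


b*V = 0.0135 * 114 = 1.539
c*V^2 = 0.00038 * 12996 = 4.93848
R_per_t = 1.46 + 1.539 + 4.93848 = 7.93748 N/t
R_total = 7.93748 * 87 = 690.56 N

690.56


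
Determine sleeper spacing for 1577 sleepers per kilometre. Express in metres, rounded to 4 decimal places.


Spacing = 1000 m / number of sleepers
Spacing = 1000 / 1577
Spacing = 0.6341 m

0.6341


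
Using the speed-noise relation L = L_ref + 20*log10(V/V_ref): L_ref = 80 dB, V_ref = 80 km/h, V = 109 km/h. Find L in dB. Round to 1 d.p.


V/V_ref = 109 / 80 = 1.3625
log10(1.3625) = 0.134337
20 * 0.134337 = 2.6867
L = 80 + 2.6867 = 82.7 dB

82.7


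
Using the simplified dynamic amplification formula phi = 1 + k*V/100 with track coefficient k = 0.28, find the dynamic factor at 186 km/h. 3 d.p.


phi = 1 + k * V / 100
phi = 1 + 0.28 * 186 / 100
phi = 1 + 0.5208
phi = 1.521

1.521


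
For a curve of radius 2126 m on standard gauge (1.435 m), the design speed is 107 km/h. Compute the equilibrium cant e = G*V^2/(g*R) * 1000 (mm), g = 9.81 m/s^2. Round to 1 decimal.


Convert speed: V = 107 / 3.6 = 29.7222 m/s
Apply formula: e = 1.435 * 29.7222^2 / (9.81 * 2126)
e = 1.435 * 883.4105 / 20856.06
e = 0.060783 m = 60.8 mm

60.8


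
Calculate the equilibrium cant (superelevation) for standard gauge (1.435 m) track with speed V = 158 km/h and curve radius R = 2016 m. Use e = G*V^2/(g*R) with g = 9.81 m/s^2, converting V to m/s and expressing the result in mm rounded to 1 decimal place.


Convert speed: V = 158 / 3.6 = 43.8889 m/s
Apply formula: e = 1.435 * 43.8889^2 / (9.81 * 2016)
e = 1.435 * 1926.2346 / 19776.96
e = 0.139766 m = 139.8 mm

139.8


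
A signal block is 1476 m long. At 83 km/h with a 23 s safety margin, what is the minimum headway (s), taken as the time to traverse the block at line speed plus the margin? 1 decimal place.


V = 83 / 3.6 = 23.0556 m/s
Block traversal time = 1476 / 23.0556 = 64.0193 s
Headway = 64.0193 + 23
Headway = 87.0 s

87.0


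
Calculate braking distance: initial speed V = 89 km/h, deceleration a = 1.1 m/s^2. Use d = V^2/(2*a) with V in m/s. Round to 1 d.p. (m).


Convert speed: V = 89 / 3.6 = 24.7222 m/s
V^2 = 611.1883
d = 611.1883 / (2 * 1.1)
d = 611.1883 / 2.2
d = 277.8 m

277.8


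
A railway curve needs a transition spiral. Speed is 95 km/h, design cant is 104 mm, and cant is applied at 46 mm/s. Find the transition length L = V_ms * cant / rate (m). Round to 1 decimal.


Convert speed: V = 95 / 3.6 = 26.3889 m/s
L = 26.3889 * 104 / 46
L = 2744.4444 / 46
L = 59.7 m

59.7


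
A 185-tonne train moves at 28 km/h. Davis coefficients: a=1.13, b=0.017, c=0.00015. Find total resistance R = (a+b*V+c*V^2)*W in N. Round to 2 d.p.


b*V = 0.017 * 28 = 0.476
c*V^2 = 0.00015 * 784 = 0.1176
R_per_t = 1.13 + 0.476 + 0.1176 = 1.7236 N/t
R_total = 1.7236 * 185 = 318.87 N

318.87


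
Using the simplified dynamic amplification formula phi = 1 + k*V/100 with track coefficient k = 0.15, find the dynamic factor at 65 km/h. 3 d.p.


phi = 1 + k * V / 100
phi = 1 + 0.15 * 65 / 100
phi = 1 + 0.0975
phi = 1.098

1.098


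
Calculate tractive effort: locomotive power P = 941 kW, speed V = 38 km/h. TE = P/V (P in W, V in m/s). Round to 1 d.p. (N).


Convert: P = 941 kW = 941000 W
V = 38 / 3.6 = 10.5556 m/s
TE = 941000 / 10.5556
TE = 89147.4 N

89147.4


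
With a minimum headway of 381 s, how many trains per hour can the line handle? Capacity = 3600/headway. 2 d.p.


Capacity = 3600 / headway
Capacity = 3600 / 381
Capacity = 9.45 trains/hour

9.45


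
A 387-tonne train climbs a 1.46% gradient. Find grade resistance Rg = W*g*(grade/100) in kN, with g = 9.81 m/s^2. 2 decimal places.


Rg = W * 9.81 * grade / 100
Rg = 387 * 9.81 * 1.46 / 100
Rg = 3796.47 * 0.0146
Rg = 55.43 kN

55.43


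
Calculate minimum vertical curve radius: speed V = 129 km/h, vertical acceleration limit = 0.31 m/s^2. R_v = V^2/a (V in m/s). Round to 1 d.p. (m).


Convert speed: V = 129 / 3.6 = 35.8333 m/s
V^2 = 1284.0278 m^2/s^2
R_v = 1284.0278 / 0.31
R_v = 4142.0 m

4142.0


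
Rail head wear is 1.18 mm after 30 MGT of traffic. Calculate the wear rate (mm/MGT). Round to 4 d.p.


Wear rate = total wear / cumulative tonnage
Rate = 1.18 / 30
Rate = 0.0393 mm/MGT

0.0393


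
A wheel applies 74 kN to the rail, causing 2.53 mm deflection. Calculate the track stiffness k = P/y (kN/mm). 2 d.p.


Track stiffness k = P / y
k = 74 / 2.53
k = 29.25 kN/mm

29.25


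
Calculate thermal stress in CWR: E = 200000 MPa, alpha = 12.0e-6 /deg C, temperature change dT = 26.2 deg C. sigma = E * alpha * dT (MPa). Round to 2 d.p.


sigma = E * alpha * dT
sigma = 200000 * 12.0e-6 * 26.2
sigma = 2.4 * 26.2
sigma = 62.88 MPa

62.88


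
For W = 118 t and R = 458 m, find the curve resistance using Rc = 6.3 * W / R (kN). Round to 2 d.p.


Rc = 6.3 * W / R
Rc = 6.3 * 118 / 458
Rc = 743.4 / 458
Rc = 1.62 kN

1.62


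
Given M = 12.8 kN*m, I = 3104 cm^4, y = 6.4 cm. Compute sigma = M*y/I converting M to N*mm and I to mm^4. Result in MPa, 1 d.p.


Convert units:
M = 12.8 kN*m = 12800000 N*mm
y = 6.4 cm = 64 mm
I = 3104 cm^4 = 31040000 mm^4
sigma = 12800000 * 64 / 31040000
sigma = 26.4 MPa

26.4


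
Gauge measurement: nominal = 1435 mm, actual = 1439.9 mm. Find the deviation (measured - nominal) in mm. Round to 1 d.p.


Deviation = measured - nominal
Deviation = 1439.9 - 1435
Deviation = 4.9 mm

4.9


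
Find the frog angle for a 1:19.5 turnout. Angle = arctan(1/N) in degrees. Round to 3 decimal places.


1/N = 1/19.5 = 0.051282
angle = arctan(0.051282) = 0.051237 rad
angle = 0.051237 * 180/pi = 2.936 degrees

2.936


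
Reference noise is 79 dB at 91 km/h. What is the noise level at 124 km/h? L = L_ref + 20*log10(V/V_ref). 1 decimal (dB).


V/V_ref = 124 / 91 = 1.362637
log10(1.362637) = 0.13438
20 * 0.13438 = 2.6876
L = 79 + 2.6876 = 81.7 dB

81.7


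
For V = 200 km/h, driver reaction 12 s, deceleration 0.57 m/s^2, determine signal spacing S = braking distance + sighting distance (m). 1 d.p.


V = 200 / 3.6 = 55.5556 m/s
Braking distance = 55.5556^2 / (2*0.57) = 2707.3857 m
Sighting distance = 55.5556 * 12 = 666.6667 m
S = 2707.3857 + 666.6667 = 3374.1 m

3374.1


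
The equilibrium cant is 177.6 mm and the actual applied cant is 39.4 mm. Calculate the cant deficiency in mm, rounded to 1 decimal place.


Cant deficiency = equilibrium cant - actual cant
CD = 177.6 - 39.4
CD = 138.2 mm

138.2


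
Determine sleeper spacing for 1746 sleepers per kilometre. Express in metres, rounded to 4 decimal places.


Spacing = 1000 m / number of sleepers
Spacing = 1000 / 1746
Spacing = 0.5727 m

0.5727


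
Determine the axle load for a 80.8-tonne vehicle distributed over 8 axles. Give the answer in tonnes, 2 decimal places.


Load per axle = total weight / number of axles
Load = 80.8 / 8
Load = 10.10 tonnes

10.10


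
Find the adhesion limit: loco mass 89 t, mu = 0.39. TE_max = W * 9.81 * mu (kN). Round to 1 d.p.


TE_max = W * g * mu
TE_max = 89 * 9.81 * 0.39
TE_max = 873.09 * 0.39
TE_max = 340.5 kN

340.5


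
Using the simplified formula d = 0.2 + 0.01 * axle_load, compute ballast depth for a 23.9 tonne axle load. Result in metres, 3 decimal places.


d = 0.2 + 0.01 * 23.9
d = 0.2 + 0.239
d = 0.439 m

0.439


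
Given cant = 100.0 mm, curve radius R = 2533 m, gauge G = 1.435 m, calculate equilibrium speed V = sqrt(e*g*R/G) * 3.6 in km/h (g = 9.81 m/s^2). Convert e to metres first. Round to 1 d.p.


Convert cant: e = 100.0 mm = 0.1000 m
V_ms = sqrt(0.1000 * 9.81 * 2533 / 1.435)
V_ms = sqrt(1731.618815) = 41.6127 m/s
V = 41.6127 * 3.6 = 149.8 km/h

149.8


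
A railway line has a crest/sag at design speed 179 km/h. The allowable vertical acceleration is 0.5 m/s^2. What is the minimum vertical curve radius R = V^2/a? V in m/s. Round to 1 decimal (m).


Convert speed: V = 179 / 3.6 = 49.7222 m/s
V^2 = 2472.2994 m^2/s^2
R_v = 2472.2994 / 0.5
R_v = 4944.6 m

4944.6


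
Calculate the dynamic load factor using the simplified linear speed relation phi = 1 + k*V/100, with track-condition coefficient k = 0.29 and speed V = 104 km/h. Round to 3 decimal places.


phi = 1 + k * V / 100
phi = 1 + 0.29 * 104 / 100
phi = 1 + 0.3016
phi = 1.302

1.302


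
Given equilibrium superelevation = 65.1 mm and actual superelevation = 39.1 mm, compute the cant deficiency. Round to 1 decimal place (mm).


Cant deficiency = equilibrium cant - actual cant
CD = 65.1 - 39.1
CD = 26.0 mm

26.0


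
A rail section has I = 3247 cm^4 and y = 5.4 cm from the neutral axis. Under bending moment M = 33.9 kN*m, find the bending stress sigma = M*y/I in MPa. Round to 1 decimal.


Convert units:
M = 33.9 kN*m = 33900000 N*mm
y = 5.4 cm = 54 mm
I = 3247 cm^4 = 32470000 mm^4
sigma = 33900000 * 54 / 32470000
sigma = 56.4 MPa

56.4


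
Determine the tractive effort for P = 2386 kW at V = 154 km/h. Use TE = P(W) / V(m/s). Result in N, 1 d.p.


Convert: P = 2386 kW = 2386000 W
V = 154 / 3.6 = 42.7778 m/s
TE = 2386000 / 42.7778
TE = 55776.6 N

55776.6


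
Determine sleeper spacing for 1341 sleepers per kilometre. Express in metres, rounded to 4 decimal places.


Spacing = 1000 m / number of sleepers
Spacing = 1000 / 1341
Spacing = 0.7457 m

0.7457


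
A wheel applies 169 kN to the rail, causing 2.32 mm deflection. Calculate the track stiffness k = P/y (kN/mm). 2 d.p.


Track stiffness k = P / y
k = 169 / 2.32
k = 72.84 kN/mm

72.84


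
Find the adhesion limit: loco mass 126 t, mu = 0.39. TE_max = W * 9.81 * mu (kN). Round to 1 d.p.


TE_max = W * g * mu
TE_max = 126 * 9.81 * 0.39
TE_max = 1236.06 * 0.39
TE_max = 482.1 kN

482.1


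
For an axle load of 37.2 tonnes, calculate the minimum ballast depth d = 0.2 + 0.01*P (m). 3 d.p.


d = 0.2 + 0.01 * 37.2
d = 0.2 + 0.372
d = 0.572 m

0.572


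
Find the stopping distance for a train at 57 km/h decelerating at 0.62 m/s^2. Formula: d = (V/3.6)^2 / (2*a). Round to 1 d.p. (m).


Convert speed: V = 57 / 3.6 = 15.8333 m/s
V^2 = 250.6944
d = 250.6944 / (2 * 0.62)
d = 250.6944 / 1.24
d = 202.2 m

202.2


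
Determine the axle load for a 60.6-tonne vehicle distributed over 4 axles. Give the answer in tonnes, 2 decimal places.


Load per axle = total weight / number of axles
Load = 60.6 / 4
Load = 15.15 tonnes

15.15


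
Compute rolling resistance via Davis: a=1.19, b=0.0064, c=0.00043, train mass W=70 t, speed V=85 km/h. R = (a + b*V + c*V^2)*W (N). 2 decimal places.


b*V = 0.0064 * 85 = 0.544
c*V^2 = 0.00043 * 7225 = 3.10675
R_per_t = 1.19 + 0.544 + 3.10675 = 4.84075 N/t
R_total = 4.84075 * 70 = 338.85 N

338.85


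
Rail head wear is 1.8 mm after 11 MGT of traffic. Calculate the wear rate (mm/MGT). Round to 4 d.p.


Wear rate = total wear / cumulative tonnage
Rate = 1.8 / 11
Rate = 0.1636 mm/MGT

0.1636


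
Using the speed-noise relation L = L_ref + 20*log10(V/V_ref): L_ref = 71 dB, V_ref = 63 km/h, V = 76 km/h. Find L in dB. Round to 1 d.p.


V/V_ref = 76 / 63 = 1.206349
log10(1.206349) = 0.081473
20 * 0.081473 = 1.6295
L = 71 + 1.6295 = 72.6 dB

72.6


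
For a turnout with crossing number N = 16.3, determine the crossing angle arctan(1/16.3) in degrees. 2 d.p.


1/N = 1/16.3 = 0.06135
angle = arctan(0.06135) = 0.061273 rad
angle = 0.061273 * 180/pi = 3.51 degrees

3.51


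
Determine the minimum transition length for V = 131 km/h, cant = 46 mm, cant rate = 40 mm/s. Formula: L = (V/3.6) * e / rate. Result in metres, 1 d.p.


Convert speed: V = 131 / 3.6 = 36.3889 m/s
L = 36.3889 * 46 / 40
L = 1673.8889 / 40
L = 41.8 m

41.8


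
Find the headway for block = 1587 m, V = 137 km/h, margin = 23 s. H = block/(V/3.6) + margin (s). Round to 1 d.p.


V = 137 / 3.6 = 38.0556 m/s
Block traversal time = 1587 / 38.0556 = 41.7022 s
Headway = 41.7022 + 23
Headway = 64.7 s

64.7


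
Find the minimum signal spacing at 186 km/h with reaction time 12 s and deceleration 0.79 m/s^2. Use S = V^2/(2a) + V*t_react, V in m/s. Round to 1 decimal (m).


V = 186 / 3.6 = 51.6667 m/s
Braking distance = 51.6667^2 / (2*0.79) = 1689.5218 m
Sighting distance = 51.6667 * 12 = 620.0 m
S = 1689.5218 + 620.0 = 2309.5 m

2309.5


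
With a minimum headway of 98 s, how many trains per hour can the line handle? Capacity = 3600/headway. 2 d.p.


Capacity = 3600 / headway
Capacity = 3600 / 98
Capacity = 36.73 trains/hour

36.73


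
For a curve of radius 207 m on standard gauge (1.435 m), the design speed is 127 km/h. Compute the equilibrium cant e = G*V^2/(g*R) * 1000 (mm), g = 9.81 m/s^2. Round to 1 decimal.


Convert speed: V = 127 / 3.6 = 35.2778 m/s
Apply formula: e = 1.435 * 35.2778^2 / (9.81 * 207)
e = 1.435 * 1244.5216 / 2030.67
e = 0.879458 m = 879.5 mm

879.5


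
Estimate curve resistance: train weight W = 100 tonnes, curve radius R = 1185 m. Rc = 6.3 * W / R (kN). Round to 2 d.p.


Rc = 6.3 * W / R
Rc = 6.3 * 100 / 1185
Rc = 630.0 / 1185
Rc = 0.53 kN

0.53


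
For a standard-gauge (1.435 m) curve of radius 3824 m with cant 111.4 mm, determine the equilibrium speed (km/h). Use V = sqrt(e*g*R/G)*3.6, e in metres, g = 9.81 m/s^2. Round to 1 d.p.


Convert cant: e = 111.4 mm = 0.1114 m
V_ms = sqrt(0.1114 * 9.81 * 3824 / 1.435)
V_ms = sqrt(2912.193182) = 53.9647 m/s
V = 53.9647 * 3.6 = 194.3 km/h

194.3


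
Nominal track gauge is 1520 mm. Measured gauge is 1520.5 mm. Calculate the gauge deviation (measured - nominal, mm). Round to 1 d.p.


Deviation = measured - nominal
Deviation = 1520.5 - 1520
Deviation = 0.5 mm

0.5


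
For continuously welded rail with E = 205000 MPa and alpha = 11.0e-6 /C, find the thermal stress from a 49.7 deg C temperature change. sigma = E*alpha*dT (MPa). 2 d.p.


sigma = E * alpha * dT
sigma = 205000 * 11.0e-6 * 49.7
sigma = 2.255 * 49.7
sigma = 112.07 MPa

112.07


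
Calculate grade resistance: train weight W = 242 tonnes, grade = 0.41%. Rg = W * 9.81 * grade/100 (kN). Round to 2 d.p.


Rg = W * 9.81 * grade / 100
Rg = 242 * 9.81 * 0.41 / 100
Rg = 2374.02 * 0.0041
Rg = 9.73 kN

9.73


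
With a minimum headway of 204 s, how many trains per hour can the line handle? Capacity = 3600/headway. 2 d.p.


Capacity = 3600 / headway
Capacity = 3600 / 204
Capacity = 17.65 trains/hour

17.65


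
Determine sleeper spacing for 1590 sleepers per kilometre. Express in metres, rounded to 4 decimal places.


Spacing = 1000 m / number of sleepers
Spacing = 1000 / 1590
Spacing = 0.6289 m

0.6289


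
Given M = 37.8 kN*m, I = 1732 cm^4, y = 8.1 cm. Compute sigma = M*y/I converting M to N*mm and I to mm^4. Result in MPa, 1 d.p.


Convert units:
M = 37.8 kN*m = 37800000 N*mm
y = 8.1 cm = 81 mm
I = 1732 cm^4 = 17320000 mm^4
sigma = 37800000 * 81 / 17320000
sigma = 176.8 MPa

176.8


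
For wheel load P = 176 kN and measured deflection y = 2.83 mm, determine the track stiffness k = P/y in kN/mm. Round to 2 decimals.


Track stiffness k = P / y
k = 176 / 2.83
k = 62.19 kN/mm

62.19


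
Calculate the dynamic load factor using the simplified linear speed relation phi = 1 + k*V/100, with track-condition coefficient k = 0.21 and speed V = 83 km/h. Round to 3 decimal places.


phi = 1 + k * V / 100
phi = 1 + 0.21 * 83 / 100
phi = 1 + 0.1743
phi = 1.174

1.174


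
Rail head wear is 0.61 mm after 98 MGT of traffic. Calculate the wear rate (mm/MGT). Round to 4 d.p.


Wear rate = total wear / cumulative tonnage
Rate = 0.61 / 98
Rate = 0.0062 mm/MGT

0.0062


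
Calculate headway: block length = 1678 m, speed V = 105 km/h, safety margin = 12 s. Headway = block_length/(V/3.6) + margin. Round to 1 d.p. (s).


V = 105 / 3.6 = 29.1667 m/s
Block traversal time = 1678 / 29.1667 = 57.5314 s
Headway = 57.5314 + 12
Headway = 69.5 s

69.5


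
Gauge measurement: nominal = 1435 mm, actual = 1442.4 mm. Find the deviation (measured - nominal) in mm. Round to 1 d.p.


Deviation = measured - nominal
Deviation = 1442.4 - 1435
Deviation = 7.4 mm

7.4


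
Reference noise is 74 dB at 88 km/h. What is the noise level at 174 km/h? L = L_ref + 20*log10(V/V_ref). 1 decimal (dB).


V/V_ref = 174 / 88 = 1.977273
log10(1.977273) = 0.296067
20 * 0.296067 = 5.9213
L = 74 + 5.9213 = 79.9 dB

79.9


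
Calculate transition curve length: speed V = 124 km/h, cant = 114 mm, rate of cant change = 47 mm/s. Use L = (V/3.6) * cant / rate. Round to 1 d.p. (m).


Convert speed: V = 124 / 3.6 = 34.4444 m/s
L = 34.4444 * 114 / 47
L = 3926.6667 / 47
L = 83.5 m

83.5


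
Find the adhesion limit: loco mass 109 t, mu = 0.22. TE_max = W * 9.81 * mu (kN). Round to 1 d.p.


TE_max = W * g * mu
TE_max = 109 * 9.81 * 0.22
TE_max = 1069.29 * 0.22
TE_max = 235.2 kN

235.2


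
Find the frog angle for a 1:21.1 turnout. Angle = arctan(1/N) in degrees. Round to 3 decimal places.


1/N = 1/21.1 = 0.047393
angle = arctan(0.047393) = 0.047358 rad
angle = 0.047358 * 180/pi = 2.713 degrees

2.713


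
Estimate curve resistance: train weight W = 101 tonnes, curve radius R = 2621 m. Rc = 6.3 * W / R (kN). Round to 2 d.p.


Rc = 6.3 * W / R
Rc = 6.3 * 101 / 2621
Rc = 636.3 / 2621
Rc = 0.24 kN

0.24


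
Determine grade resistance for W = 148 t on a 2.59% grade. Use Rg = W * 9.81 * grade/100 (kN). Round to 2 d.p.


Rg = W * 9.81 * grade / 100
Rg = 148 * 9.81 * 2.59 / 100
Rg = 1451.88 * 0.0259
Rg = 37.60 kN

37.60


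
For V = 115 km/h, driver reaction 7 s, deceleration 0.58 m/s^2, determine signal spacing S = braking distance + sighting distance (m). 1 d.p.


V = 115 / 3.6 = 31.9444 m/s
Braking distance = 31.9444^2 / (2*0.58) = 879.6961 m
Sighting distance = 31.9444 * 7 = 223.6111 m
S = 879.6961 + 223.6111 = 1103.3 m

1103.3


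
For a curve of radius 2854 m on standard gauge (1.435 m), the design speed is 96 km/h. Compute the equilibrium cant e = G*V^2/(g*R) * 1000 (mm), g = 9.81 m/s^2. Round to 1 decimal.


Convert speed: V = 96 / 3.6 = 26.6667 m/s
Apply formula: e = 1.435 * 26.6667^2 / (9.81 * 2854)
e = 1.435 * 711.1111 / 27997.74
e = 0.036447 m = 36.4 mm

36.4


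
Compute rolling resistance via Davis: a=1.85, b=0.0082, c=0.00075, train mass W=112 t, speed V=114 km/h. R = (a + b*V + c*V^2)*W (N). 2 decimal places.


b*V = 0.0082 * 114 = 0.9348
c*V^2 = 0.00075 * 12996 = 9.747
R_per_t = 1.85 + 0.9348 + 9.747 = 12.5318 N/t
R_total = 12.5318 * 112 = 1403.56 N

1403.56


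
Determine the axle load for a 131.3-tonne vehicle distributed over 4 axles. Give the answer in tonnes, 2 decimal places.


Load per axle = total weight / number of axles
Load = 131.3 / 4
Load = 32.83 tonnes

32.83


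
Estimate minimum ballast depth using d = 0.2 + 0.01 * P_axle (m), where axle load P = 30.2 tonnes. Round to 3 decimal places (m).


d = 0.2 + 0.01 * 30.2
d = 0.2 + 0.302
d = 0.502 m

0.502


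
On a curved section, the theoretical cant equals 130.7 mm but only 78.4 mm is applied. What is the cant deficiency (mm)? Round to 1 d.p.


Cant deficiency = equilibrium cant - actual cant
CD = 130.7 - 78.4
CD = 52.3 mm

52.3


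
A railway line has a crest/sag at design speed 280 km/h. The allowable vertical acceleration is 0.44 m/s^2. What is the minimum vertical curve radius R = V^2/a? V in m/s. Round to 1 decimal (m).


Convert speed: V = 280 / 3.6 = 77.7778 m/s
V^2 = 6049.3827 m^2/s^2
R_v = 6049.3827 / 0.44
R_v = 13748.6 m

13748.6


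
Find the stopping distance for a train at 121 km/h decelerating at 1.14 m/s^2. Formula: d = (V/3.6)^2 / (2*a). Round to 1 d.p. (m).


Convert speed: V = 121 / 3.6 = 33.6111 m/s
V^2 = 1129.7068
d = 1129.7068 / (2 * 1.14)
d = 1129.7068 / 2.28
d = 495.5 m

495.5


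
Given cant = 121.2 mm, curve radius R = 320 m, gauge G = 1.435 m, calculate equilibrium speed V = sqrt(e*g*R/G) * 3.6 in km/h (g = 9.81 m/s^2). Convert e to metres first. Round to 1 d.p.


Convert cant: e = 121.2 mm = 0.1212 m
V_ms = sqrt(0.1212 * 9.81 * 320 / 1.435)
V_ms = sqrt(265.136613) = 16.283 m/s
V = 16.283 * 3.6 = 58.6 km/h

58.6


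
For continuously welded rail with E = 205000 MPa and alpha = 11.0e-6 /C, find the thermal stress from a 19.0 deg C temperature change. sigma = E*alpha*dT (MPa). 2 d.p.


sigma = E * alpha * dT
sigma = 205000 * 11.0e-6 * 19.0
sigma = 2.255 * 19.0
sigma = 42.85 MPa

42.85


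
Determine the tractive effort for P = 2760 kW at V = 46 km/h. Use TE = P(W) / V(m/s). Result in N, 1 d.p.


Convert: P = 2760 kW = 2760000 W
V = 46 / 3.6 = 12.7778 m/s
TE = 2760000 / 12.7778
TE = 216000.0 N

216000.0


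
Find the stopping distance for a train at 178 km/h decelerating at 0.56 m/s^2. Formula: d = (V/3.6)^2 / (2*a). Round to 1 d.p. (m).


Convert speed: V = 178 / 3.6 = 49.4444 m/s
V^2 = 2444.7531
d = 2444.7531 / (2 * 0.56)
d = 2444.7531 / 1.12
d = 2182.8 m

2182.8


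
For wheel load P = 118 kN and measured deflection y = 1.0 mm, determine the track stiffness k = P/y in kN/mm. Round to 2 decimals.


Track stiffness k = P / y
k = 118 / 1.0
k = 118.00 kN/mm

118.00


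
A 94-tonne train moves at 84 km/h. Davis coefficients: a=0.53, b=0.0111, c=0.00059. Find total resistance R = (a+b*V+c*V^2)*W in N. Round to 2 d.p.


b*V = 0.0111 * 84 = 0.9324
c*V^2 = 0.00059 * 7056 = 4.16304
R_per_t = 0.53 + 0.9324 + 4.16304 = 5.62544 N/t
R_total = 5.62544 * 94 = 528.79 N

528.79


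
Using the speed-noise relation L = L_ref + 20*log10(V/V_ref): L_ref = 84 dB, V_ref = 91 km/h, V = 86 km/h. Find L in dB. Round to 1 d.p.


V/V_ref = 86 / 91 = 0.945055
log10(0.945055) = -0.024543
20 * -0.024543 = -0.4909
L = 84 + -0.4909 = 83.5 dB

83.5


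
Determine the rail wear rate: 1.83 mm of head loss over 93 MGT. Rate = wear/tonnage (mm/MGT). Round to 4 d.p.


Wear rate = total wear / cumulative tonnage
Rate = 1.83 / 93
Rate = 0.0197 mm/MGT

0.0197


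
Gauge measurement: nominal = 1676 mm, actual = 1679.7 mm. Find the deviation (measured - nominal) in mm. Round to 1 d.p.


Deviation = measured - nominal
Deviation = 1679.7 - 1676
Deviation = 3.7 mm

3.7


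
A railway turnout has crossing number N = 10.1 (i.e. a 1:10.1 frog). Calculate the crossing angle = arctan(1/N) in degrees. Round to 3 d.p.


1/N = 1/10.1 = 0.09901
angle = arctan(0.09901) = 0.098688 rad
angle = 0.098688 * 180/pi = 5.654 degrees

5.654


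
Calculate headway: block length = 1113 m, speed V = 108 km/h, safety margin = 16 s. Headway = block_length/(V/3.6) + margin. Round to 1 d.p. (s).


V = 108 / 3.6 = 30.0 m/s
Block traversal time = 1113 / 30.0 = 37.1 s
Headway = 37.1 + 16
Headway = 53.1 s

53.1


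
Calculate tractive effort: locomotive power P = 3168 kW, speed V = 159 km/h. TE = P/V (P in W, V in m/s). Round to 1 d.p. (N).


Convert: P = 3168 kW = 3168000 W
V = 159 / 3.6 = 44.1667 m/s
TE = 3168000 / 44.1667
TE = 71728.3 N

71728.3


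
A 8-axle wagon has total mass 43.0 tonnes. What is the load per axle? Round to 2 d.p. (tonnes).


Load per axle = total weight / number of axles
Load = 43.0 / 8
Load = 5.38 tonnes

5.38


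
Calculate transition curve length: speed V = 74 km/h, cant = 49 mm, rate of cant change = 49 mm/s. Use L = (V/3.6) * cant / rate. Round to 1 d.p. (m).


Convert speed: V = 74 / 3.6 = 20.5556 m/s
L = 20.5556 * 49 / 49
L = 1007.2222 / 49
L = 20.6 m

20.6


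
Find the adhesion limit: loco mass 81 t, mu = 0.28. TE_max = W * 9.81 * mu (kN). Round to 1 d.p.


TE_max = W * g * mu
TE_max = 81 * 9.81 * 0.28
TE_max = 794.61 * 0.28
TE_max = 222.5 kN

222.5


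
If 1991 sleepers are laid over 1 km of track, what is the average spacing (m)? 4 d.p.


Spacing = 1000 m / number of sleepers
Spacing = 1000 / 1991
Spacing = 0.5023 m

0.5023


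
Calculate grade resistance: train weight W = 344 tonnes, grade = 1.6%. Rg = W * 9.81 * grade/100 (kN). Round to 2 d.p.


Rg = W * 9.81 * grade / 100
Rg = 344 * 9.81 * 1.6 / 100
Rg = 3374.64 * 0.016
Rg = 53.99 kN

53.99


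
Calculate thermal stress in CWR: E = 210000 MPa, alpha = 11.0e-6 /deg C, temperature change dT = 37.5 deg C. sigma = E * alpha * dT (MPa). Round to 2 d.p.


sigma = E * alpha * dT
sigma = 210000 * 11.0e-6 * 37.5
sigma = 2.31 * 37.5
sigma = 86.63 MPa

86.63


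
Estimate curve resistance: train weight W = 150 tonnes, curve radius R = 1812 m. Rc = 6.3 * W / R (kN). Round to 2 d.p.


Rc = 6.3 * W / R
Rc = 6.3 * 150 / 1812
Rc = 945.0 / 1812
Rc = 0.52 kN

0.52
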